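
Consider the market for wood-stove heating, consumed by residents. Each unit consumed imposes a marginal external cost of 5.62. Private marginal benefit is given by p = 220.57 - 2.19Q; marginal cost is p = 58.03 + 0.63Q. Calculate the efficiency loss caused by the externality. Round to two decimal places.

Market equilibrium (private): 58.03 + 0.63Q = 220.57 - 2.19Q → Q_m = 57.6383.
Social marginal benefit = demand − MEC = 214.95 - 2.19Q.
Set SMB = MC: 214.95 - 2.19Q = 58.03 + 0.63Q → Q* = 55.6454.
The loss is the area between SMB and MC from Q* to Q_m; with linear curves that's a triangle of height MEC(Q_m).
DWL = ½ × 1.9929 × 5.6200 = 5.6000.

DWL = 5.60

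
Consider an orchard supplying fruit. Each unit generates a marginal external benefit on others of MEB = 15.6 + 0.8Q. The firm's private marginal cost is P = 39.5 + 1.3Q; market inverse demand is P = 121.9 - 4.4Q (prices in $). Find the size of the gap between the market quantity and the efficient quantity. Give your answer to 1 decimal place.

Market equilibrium (private): 39.5 + 1.3Q = 121.9 - 4.4Q → Q_m = 14.4561.
Social marginal cost = private MC − MEB = 23.9 + 0.5Q.
Set SMC = demand: 23.9 + 0.5Q = 121.9 - 4.4Q → Q* = 20.0000.
Gap = |14.4561 − 20.0000| = 5.5439.

5.5 units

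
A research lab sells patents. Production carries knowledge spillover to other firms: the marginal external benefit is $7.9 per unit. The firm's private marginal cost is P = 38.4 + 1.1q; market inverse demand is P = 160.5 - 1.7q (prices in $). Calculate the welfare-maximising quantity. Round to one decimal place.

q* = 46.4

Social marginal cost = private MC − MEB = 30.5 + 1.1q.
Set SMC = demand: 30.5 + 1.1q = 160.5 - 1.7q → q* = 46.4286.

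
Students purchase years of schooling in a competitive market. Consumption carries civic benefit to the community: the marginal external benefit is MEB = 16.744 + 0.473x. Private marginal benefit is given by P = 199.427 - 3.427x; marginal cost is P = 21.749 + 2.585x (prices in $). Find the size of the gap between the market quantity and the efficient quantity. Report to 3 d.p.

Market equilibrium (private): 21.749 + 2.585x = 199.427 - 3.427x → x_m = 29.5539.
Social marginal benefit = demand + MEB = 216.171 - 2.954x.
Set SMB = MC: 216.171 - 2.954x = 21.749 + 2.585x → x* = 35.1006.
Gap = |29.5539 − 35.1006| = 5.5467.

5.547 units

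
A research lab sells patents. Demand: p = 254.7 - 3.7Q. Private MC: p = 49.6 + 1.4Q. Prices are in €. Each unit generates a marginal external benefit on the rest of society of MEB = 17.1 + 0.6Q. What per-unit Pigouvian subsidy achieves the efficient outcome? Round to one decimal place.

subsidy = €46.7 per unit

Social marginal cost = private MC − MEB = 32.5 + 0.8Q.
Set SMC = demand: 32.5 + 0.8Q = 254.7 - 3.7Q → Q* = 49.3778.
The Pigouvian subsidy equals MEB at Q*: 17.1 + 0.6×49.3778 = 46.7267.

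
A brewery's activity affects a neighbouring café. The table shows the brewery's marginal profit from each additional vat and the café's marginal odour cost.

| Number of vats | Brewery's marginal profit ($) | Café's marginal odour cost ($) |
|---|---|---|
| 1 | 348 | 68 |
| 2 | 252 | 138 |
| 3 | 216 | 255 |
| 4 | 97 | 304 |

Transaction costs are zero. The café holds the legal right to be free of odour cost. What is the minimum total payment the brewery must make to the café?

Efficient level: marginal profit ≥ marginal odour cost through level 2, so k* = 2.
With the café holding the right, the brewery must at least compensate total damage at k*: 68 + 138 = 206.

$206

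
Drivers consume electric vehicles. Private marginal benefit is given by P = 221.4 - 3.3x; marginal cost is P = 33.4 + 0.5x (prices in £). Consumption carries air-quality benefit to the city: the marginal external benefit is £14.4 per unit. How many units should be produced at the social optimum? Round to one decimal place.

x* = 53.3

Social marginal benefit = demand + MEB = 235.8 - 3.3x.
Set SMB = MC: 235.8 - 3.3x = 33.4 + 0.5x → x* = 53.2632.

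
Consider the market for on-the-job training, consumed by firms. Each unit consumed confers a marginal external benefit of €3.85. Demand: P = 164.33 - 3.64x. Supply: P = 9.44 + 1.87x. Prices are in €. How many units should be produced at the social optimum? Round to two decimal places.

Social marginal benefit = demand + MEB = 168.18 - 3.64x.
Set SMB = MC: 168.18 - 3.64x = 9.44 + 1.87x → x* = 28.8094.

x* = 28.81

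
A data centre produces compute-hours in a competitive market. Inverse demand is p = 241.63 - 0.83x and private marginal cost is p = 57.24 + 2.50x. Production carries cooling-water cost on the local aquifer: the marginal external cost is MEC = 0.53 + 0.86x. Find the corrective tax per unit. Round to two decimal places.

Social marginal cost = private MC + MEC = 57.77 + 3.36x.
Set SMC = demand: 57.77 + 3.36x = 241.63 - 0.83x → x* = 43.8807.
The Pigouvian tax equals MEC at x*: 0.53 + 0.86×43.8807 = 38.2674.

tax = 38.27 per unit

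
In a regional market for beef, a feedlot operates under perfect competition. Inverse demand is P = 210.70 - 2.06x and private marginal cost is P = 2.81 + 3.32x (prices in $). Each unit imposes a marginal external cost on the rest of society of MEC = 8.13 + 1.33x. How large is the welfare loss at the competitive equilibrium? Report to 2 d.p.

Market equilibrium (private): 2.81 + 3.32x = 210.70 - 2.06x → x_m = 38.6413.
Social marginal cost = private MC + MEC = 10.94 + 4.65x.
Set SMC = demand: 10.94 + 4.65x = 210.70 - 2.06x → x* = 29.7705.
Height of the DWL triangle at x_m is SMC(x_m) − demand(x_m) = MEC(x_m) = 59.5229.
DWL = ½ × 8.8708 × 59.5229 = 264.0079.

DWL = $264.01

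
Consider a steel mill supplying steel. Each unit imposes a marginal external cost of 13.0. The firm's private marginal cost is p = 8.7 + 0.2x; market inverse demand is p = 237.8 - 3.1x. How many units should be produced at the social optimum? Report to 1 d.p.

x* = 65.5

Social marginal cost = private MC + MEC = 21.7 + 0.2x.
Set SMC = demand: 21.7 + 0.2x = 237.8 - 3.1x → x* = 65.4848.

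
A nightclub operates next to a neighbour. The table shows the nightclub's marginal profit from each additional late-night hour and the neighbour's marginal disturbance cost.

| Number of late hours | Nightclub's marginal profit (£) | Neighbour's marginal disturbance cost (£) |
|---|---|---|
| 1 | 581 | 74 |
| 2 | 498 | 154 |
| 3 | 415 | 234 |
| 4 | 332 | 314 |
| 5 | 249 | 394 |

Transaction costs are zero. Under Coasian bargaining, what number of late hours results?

4

Bargaining reaches the level where marginal profit last exceeds marginal disturbance cost.
That holds through level 4 (332 ≥ 314) but not at 5 (249 < 394).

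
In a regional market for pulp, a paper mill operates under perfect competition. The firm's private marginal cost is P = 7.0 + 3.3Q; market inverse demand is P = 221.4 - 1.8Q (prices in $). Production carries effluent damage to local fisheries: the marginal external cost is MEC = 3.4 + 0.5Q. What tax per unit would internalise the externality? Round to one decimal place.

Social marginal cost = private MC + MEC = 10.4 + 3.8Q.
Set SMC = demand: 10.4 + 3.8Q = 221.4 - 1.8Q → Q* = 37.6786.
The Pigouvian tax equals MEC at Q*: 3.4 + 0.5×37.6786 = 22.2393.

tax = $22.2 per unit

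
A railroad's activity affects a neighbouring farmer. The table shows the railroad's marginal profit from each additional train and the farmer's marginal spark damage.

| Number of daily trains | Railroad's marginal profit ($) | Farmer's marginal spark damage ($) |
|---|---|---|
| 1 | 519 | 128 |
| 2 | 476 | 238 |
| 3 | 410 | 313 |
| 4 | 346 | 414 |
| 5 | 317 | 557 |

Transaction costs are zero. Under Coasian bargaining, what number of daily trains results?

3

Bargaining reaches the level where marginal profit last exceeds marginal spark damage.
That holds through level 3 (410 ≥ 313) but not at 4 (346 < 414).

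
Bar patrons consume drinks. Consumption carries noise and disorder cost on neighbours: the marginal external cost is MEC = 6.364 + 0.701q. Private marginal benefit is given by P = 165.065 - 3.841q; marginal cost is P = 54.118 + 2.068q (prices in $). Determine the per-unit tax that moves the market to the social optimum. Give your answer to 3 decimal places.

Social marginal benefit = demand − MEC = 158.701 - 4.542q.
Set SMB = MC: 158.701 - 4.542q = 54.118 + 2.068q → q* = 15.8219.
The Pigouvian tax equals MEC at q*: 6.364 + 0.701×15.8219 = 17.4552.

tax = $17.455 per unit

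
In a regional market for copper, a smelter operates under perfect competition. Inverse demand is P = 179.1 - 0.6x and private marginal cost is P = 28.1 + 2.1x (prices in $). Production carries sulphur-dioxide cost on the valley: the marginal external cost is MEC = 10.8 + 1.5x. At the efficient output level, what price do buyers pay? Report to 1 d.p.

P = $159.1

Social marginal cost = private MC + MEC = 38.9 + 3.6x.
Set SMC = demand: 38.9 + 3.6x = 179.1 - 0.6x → x* = 33.3810.
Consumer price on the demand curve at x*: 179.1 − 0.6×33.3810 = 159.0714.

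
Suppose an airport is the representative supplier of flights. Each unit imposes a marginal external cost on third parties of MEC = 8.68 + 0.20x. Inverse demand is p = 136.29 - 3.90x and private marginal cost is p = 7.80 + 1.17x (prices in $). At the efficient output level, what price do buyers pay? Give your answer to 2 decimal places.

Social marginal cost = private MC + MEC = 16.48 + 1.37x.
Set SMC = demand: 16.48 + 1.37x = 136.29 - 3.90x → x* = 22.7343.
Consumer price on the demand curve at x*: 136.29 − 3.90×22.7343 = 47.6262.

P = $47.63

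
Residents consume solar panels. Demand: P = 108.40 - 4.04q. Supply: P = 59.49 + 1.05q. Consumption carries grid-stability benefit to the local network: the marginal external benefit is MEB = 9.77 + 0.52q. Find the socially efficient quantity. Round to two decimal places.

q* = 12.84

Social marginal benefit = demand + MEB = 118.17 - 3.52q.
Set SMB = MC: 118.17 - 3.52q = 59.49 + 1.05q → q* = 12.8403.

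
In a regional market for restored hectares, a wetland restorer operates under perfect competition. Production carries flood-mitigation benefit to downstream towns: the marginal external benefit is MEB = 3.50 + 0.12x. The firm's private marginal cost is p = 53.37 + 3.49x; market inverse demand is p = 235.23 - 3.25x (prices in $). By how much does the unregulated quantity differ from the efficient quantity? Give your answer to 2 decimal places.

Market equilibrium (private): 53.37 + 3.49x = 235.23 - 3.25x → x_m = 26.9822.
Social marginal cost = private MC − MEB = 49.87 + 3.37x.
Set SMC = demand: 49.87 + 3.37x = 235.23 - 3.25x → x* = 28.0000.
Gap = |26.9822 − 28.0000| = 1.0178.

1.02 units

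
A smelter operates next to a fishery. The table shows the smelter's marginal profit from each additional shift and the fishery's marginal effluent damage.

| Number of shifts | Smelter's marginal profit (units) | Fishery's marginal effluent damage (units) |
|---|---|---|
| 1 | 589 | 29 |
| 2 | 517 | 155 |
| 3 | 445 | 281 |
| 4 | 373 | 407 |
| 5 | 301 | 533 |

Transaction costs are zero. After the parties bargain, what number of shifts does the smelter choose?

3

Bargaining reaches the level where marginal profit last exceeds marginal effluent damage.
That holds through level 3 (445 ≥ 281) but not at 4 (373 < 407).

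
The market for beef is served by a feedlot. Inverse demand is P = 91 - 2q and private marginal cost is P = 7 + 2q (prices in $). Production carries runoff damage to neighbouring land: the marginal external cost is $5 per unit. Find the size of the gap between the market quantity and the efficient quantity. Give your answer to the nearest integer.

Market equilibrium (private): 7 + 2q = 91 - 2q → q_m = 21.0000.
Social marginal cost = private MC + MEC = 12 + 2q.
Set SMC = demand: 12 + 2q = 91 - 2q → q* = 19.7500.
Gap = |21.0000 − 19.7500| = 1.2500.

1 units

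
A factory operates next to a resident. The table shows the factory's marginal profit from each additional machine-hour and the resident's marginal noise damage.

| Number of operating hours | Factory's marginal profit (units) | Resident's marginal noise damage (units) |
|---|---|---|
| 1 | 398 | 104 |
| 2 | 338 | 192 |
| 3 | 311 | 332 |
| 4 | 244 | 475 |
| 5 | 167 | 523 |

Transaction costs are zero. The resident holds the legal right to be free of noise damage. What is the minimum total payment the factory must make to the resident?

Efficient level: marginal profit ≥ marginal noise damage through level 2, so k* = 2.
With the resident holding the right, the factory must at least compensate total damage at k*: 104 + 192 = 296.

296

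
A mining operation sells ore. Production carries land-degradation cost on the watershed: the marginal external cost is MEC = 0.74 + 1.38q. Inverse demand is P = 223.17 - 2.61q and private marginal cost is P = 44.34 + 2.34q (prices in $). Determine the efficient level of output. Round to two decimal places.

Social marginal cost = private MC + MEC = 45.08 + 3.72q.
Set SMC = demand: 45.08 + 3.72q = 223.17 - 2.61q → q* = 28.1343.

q* = 28.13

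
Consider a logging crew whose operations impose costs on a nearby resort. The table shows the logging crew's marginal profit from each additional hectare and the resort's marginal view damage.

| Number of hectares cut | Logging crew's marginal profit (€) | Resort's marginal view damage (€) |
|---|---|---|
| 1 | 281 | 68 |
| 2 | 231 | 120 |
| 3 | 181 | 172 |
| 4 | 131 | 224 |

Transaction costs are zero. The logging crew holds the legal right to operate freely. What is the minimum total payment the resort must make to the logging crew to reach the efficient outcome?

Left alone the logging crew would choose level 4 (marginal profit stays positive).
Efficient level: k* = 3 (marginal profit ≥ marginal view damage through 3).
The resort must at least cover the logging crew's forgone profit from cutting 4→3: 131 = 131.

€131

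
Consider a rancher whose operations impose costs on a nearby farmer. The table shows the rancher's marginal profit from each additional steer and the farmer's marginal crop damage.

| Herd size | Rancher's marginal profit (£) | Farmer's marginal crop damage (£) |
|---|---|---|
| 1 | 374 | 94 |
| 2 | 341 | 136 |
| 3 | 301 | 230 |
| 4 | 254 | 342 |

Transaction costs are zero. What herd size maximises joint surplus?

Bargaining reaches the level where marginal profit last exceeds marginal crop damage.
That holds through level 3 (301 ≥ 230) but not at 4 (254 < 342).

3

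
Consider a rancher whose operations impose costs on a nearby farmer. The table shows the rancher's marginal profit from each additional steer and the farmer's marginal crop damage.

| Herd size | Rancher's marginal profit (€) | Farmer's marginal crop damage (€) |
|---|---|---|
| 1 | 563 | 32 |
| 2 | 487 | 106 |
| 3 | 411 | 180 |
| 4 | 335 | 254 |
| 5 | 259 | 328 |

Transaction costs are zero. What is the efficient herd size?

4

Bargaining reaches the level where marginal profit last exceeds marginal crop damage.
That holds through level 4 (335 ≥ 254) but not at 5 (259 < 328).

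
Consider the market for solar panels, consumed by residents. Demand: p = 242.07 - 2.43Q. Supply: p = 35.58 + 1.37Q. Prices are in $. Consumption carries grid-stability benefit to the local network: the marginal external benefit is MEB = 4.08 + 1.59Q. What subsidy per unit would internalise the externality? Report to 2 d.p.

Social marginal benefit = demand + MEB = 246.15 - 0.84Q.
Set SMB = MC: 246.15 - 0.84Q = 35.58 + 1.37Q → Q* = 95.2805.
The Pigouvian subsidy equals MEB at Q*: 4.08 + 1.59×95.2805 = 155.5760.

subsidy = $155.58 per unit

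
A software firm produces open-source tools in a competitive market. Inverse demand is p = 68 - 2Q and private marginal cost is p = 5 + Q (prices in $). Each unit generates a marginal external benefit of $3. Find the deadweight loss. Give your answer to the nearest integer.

DWL = $2

Market equilibrium (private): 5 + Q = 68 - 2Q → Q_m = 21.0000.
Social marginal cost = private MC − MEB = 2 + Q.
Set SMC = demand: 2 + Q = 68 - 2Q → Q* = 22.0000.
The welfare-loss triangle has base |Q_m − Q*| and height MEB(Q_m) (the vertical gap between SMC and demand is zero at Q* and MEB at Q_m).
DWL = ½ × 1.0000 × 3.0000 = 1.5000.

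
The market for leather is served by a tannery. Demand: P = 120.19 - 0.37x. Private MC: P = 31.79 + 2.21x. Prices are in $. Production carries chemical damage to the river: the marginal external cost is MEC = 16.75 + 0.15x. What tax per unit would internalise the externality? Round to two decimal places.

Social marginal cost = private MC + MEC = 48.54 + 2.36x.
Set SMC = demand: 48.54 + 2.36x = 120.19 - 0.37x → x* = 26.2454.
The Pigouvian tax equals MEC at x*: 16.75 + 0.15×26.2454 = 20.6868.

tax = $20.69 per unit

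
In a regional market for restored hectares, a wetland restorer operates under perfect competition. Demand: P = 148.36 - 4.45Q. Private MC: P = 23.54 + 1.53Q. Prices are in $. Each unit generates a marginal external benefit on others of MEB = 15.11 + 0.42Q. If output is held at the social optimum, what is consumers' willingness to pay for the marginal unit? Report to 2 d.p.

Social marginal cost = private MC − MEB = 8.43 + 1.11Q.
Set SMC = demand: 8.43 + 1.11Q = 148.36 - 4.45Q → Q* = 25.1673.
Consumer price on the demand curve at Q*: 148.36 − 4.45×25.1673 = 36.3655.

P = $36.37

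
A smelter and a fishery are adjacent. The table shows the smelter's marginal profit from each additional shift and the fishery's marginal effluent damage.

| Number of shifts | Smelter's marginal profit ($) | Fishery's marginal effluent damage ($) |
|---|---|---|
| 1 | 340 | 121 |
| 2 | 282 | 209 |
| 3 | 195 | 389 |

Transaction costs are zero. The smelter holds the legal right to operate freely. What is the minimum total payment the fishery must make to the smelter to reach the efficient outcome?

$195

Left alone the smelter would choose level 3 (marginal profit stays positive).
Efficient level: k* = 2 (marginal profit ≥ marginal effluent damage through 2).
The fishery must at least cover the smelter's forgone profit from cutting 3→2: 195 = 195.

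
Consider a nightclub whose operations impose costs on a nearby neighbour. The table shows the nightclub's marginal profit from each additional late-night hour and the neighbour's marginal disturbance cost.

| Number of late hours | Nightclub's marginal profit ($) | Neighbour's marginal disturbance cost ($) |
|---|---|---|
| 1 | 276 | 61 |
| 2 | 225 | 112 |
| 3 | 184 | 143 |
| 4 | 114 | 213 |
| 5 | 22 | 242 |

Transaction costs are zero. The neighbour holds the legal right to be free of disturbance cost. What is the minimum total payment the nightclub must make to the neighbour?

Efficient level: marginal profit ≥ marginal disturbance cost through level 3, so k* = 3.
With the neighbour holding the right, the nightclub must at least compensate total damage at k*: 61 + 112 + 143 = 316.

$316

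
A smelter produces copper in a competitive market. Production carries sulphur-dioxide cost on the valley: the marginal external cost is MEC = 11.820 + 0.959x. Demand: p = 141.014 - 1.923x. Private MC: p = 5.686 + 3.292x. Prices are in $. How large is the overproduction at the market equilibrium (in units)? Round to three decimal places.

Market equilibrium (private): 5.686 + 3.292x = 141.014 - 1.923x → x_m = 25.9498.
Social marginal cost = private MC + MEC = 17.506 + 4.251x.
Set SMC = demand: 17.506 + 4.251x = 141.014 - 1.923x → x* = 20.0045.
Gap = |25.9498 − 20.0045| = 5.9453.

5.945 units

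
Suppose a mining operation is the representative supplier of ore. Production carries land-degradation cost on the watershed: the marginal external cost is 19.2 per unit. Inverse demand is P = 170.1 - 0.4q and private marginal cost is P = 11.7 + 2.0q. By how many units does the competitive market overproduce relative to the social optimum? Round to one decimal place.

Market equilibrium (private): 11.7 + 2.0q = 170.1 - 0.4q → q_m = 66.0000.
Social marginal cost = private MC + MEC = 30.9 + 2.0q.
Set SMC = demand: 30.9 + 2.0q = 170.1 - 0.4q → q* = 58.0000.
Gap = |66.0000 − 58.0000| = 8.0000.

8.0 units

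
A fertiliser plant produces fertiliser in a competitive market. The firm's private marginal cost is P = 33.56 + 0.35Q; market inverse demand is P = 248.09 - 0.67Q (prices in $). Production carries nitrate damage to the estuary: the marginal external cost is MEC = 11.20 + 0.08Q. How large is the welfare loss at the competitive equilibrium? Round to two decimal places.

Market equilibrium (private): 33.56 + 0.35Q = 248.09 - 0.67Q → Q_m = 210.3235.
Social marginal cost = private MC + MEC = 44.76 + 0.43Q.
Set SMC = demand: 44.76 + 0.43Q = 248.09 - 0.67Q → Q* = 184.8455.
The loss is the area between SMC and demand from Q* to Q_m; with linear curves that's a triangle of height MEC(Q_m).
DWL = ½ × 25.4780 × 28.0259 = 357.0219.

DWL = $357.02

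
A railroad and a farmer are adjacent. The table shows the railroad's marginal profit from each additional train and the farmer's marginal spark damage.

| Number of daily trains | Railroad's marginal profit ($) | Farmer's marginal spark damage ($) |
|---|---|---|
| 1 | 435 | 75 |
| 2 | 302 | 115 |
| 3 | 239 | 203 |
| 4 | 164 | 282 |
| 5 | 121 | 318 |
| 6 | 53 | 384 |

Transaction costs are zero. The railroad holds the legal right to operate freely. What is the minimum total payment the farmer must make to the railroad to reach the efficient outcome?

$338

Left alone the railroad would choose level 6 (marginal profit stays positive).
Efficient level: k* = 3 (marginal profit ≥ marginal spark damage through 3).
The farmer must at least cover the railroad's forgone profit from cutting 6→3: 164 + 121 + 53 = 338.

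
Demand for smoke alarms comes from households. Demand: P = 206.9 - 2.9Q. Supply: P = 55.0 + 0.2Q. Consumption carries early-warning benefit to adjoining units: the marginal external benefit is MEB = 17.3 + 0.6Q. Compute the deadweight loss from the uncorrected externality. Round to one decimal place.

Market equilibrium (private): 55.0 + 0.2Q = 206.9 - 2.9Q → Q_m = 49.0000.
Social marginal benefit = demand + MEB = 224.2 - 2.3Q.
Set SMB = MC: 224.2 - 2.3Q = 55.0 + 0.2Q → Q* = 67.6800.
Height of the DWL triangle at Q_m is SMB(Q_m) − MC(Q_m) = MEB(Q_m) = 46.7000.
DWL = ½ × 18.6800 × 46.7000 = 436.1780.

DWL = 436.2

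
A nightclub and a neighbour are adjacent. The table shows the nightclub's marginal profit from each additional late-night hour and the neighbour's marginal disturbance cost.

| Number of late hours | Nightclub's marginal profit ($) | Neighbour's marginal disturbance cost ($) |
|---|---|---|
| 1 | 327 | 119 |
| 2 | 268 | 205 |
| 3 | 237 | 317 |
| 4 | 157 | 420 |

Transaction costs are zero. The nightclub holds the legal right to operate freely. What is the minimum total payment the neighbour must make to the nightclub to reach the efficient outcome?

Left alone the nightclub would choose level 4 (marginal profit stays positive).
Efficient level: k* = 2 (marginal profit ≥ marginal disturbance cost through 2).
The neighbour must at least cover the nightclub's forgone profit from cutting 4→2: 237 + 157 = 394.

$394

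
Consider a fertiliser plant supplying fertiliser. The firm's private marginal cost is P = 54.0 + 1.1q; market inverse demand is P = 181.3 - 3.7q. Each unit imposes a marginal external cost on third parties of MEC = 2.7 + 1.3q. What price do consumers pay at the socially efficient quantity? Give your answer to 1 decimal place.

P = 105.7

Social marginal cost = private MC + MEC = 56.7 + 2.4q.
Set SMC = demand: 56.7 + 2.4q = 181.3 - 3.7q → q* = 20.4262.
Consumer price on the demand curve at q*: 181.3 − 3.7×20.4262 = 105.7231.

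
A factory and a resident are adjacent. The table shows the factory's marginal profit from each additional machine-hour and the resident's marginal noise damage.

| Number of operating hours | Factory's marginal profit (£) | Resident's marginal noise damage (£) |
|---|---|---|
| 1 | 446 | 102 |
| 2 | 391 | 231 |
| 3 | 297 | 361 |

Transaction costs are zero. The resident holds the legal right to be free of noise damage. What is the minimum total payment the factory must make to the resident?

Efficient level: marginal profit ≥ marginal noise damage through level 2, so k* = 2.
With the resident holding the right, the factory must at least compensate total damage at k*: 102 + 231 = 333.

£333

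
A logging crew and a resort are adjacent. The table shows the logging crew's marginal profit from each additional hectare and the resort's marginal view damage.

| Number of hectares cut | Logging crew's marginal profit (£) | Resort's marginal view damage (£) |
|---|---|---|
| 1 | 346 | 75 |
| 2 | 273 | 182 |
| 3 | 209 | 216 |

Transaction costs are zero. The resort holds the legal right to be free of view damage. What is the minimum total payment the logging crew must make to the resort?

£257

Efficient level: marginal profit ≥ marginal view damage through level 2, so k* = 2.
With the resort holding the right, the logging crew must at least compensate total damage at k*: 75 + 182 = 257.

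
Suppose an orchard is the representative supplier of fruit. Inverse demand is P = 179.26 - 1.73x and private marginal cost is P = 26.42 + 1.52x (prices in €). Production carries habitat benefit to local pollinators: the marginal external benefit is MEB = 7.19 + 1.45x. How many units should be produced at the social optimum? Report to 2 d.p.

x* = 88.91

Social marginal cost = private MC − MEB = 19.23 + 0.07x.
Set SMC = demand: 19.23 + 0.07x = 179.26 - 1.73x → x* = 88.9056.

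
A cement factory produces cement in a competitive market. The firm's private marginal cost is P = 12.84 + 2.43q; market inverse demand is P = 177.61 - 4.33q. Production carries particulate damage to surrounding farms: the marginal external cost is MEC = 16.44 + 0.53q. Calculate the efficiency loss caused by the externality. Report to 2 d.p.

Market equilibrium (private): 12.84 + 2.43q = 177.61 - 4.33q → q_m = 24.3743.
Social marginal cost = private MC + MEC = 29.28 + 2.96q.
Set SMC = demand: 29.28 + 2.96q = 177.61 - 4.33q → q* = 20.3471.
The welfare-loss triangle has base |q_m − q*| and height MEC(q_m) (the vertical gap between SMC and demand is zero at q* and MEC at q_m).
DWL = ½ × 4.0272 × 29.3584 = 59.1161.

DWL = 59.12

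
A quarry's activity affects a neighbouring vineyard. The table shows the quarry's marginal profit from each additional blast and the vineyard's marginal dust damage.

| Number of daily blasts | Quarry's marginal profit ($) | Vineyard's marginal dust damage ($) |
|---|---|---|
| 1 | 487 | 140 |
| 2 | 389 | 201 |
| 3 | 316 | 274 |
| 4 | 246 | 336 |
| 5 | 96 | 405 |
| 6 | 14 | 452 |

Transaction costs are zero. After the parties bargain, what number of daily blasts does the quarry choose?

Bargaining reaches the level where marginal profit last exceeds marginal dust damage.
That holds through level 3 (316 ≥ 274) but not at 4 (246 < 336).

3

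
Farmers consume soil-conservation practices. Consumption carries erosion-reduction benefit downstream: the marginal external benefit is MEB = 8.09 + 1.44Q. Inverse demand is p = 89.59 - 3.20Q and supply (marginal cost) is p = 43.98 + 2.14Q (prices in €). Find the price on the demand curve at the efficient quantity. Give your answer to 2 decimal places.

Social marginal benefit = demand + MEB = 97.68 - 1.76Q.
Set SMB = MC: 97.68 - 1.76Q = 43.98 + 2.14Q → Q* = 13.7692.
Consumer price on the demand curve at Q*: 89.59 − 3.20×13.7692 = 45.5286.

P = €45.53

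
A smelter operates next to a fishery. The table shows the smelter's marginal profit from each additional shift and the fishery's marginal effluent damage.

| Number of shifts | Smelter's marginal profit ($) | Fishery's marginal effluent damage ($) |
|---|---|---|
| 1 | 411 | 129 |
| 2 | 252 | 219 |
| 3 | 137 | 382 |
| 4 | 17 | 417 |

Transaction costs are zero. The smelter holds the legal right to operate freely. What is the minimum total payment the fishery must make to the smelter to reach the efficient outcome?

Left alone the smelter would choose level 4 (marginal profit stays positive).
Efficient level: k* = 2 (marginal profit ≥ marginal effluent damage through 2).
The fishery must at least cover the smelter's forgone profit from cutting 4→2: 137 + 17 = 154.

$154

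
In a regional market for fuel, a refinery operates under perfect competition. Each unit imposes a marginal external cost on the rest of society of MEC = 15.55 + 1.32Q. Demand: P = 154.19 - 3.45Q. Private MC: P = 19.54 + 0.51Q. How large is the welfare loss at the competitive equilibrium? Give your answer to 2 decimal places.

DWL = 345.85

Market equilibrium (private): 19.54 + 0.51Q = 154.19 - 3.45Q → Q_m = 34.0025.
Social marginal cost = private MC + MEC = 35.09 + 1.83Q.
Set SMC = demand: 35.09 + 1.83Q = 154.19 - 3.45Q → Q* = 22.5568.
Height of the DWL triangle at Q_m is SMC(Q_m) − demand(Q_m) = MEC(Q_m) = 60.4333.
DWL = ½ × 11.4457 × 60.4333 = 345.8507.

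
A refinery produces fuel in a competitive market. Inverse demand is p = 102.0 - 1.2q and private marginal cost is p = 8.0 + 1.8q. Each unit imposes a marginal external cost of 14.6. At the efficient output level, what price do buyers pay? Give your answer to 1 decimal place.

Social marginal cost = private MC + MEC = 22.6 + 1.8q.
Set SMC = demand: 22.6 + 1.8q = 102.0 - 1.2q → q* = 26.4667.
Consumer price on the demand curve at q*: 102.0 − 1.2×26.4667 = 70.2400.

P = 70.2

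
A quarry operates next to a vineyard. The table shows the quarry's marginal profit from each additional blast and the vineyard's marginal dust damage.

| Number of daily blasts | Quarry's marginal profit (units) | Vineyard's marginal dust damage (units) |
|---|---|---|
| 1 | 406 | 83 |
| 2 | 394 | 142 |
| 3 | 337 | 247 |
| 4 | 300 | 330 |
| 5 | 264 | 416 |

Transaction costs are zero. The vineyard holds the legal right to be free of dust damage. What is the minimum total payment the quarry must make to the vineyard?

Efficient level: marginal profit ≥ marginal dust damage through level 3, so k* = 3.
With the vineyard holding the right, the quarry must at least compensate total damage at k*: 83 + 142 + 247 = 472.

472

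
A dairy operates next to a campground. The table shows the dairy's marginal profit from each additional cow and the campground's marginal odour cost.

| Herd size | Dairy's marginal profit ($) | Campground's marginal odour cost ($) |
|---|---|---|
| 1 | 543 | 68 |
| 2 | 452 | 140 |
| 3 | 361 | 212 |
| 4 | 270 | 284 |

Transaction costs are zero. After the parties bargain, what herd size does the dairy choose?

Bargaining reaches the level where marginal profit last exceeds marginal odour cost.
That holds through level 3 (361 ≥ 212) but not at 4 (270 < 284).

3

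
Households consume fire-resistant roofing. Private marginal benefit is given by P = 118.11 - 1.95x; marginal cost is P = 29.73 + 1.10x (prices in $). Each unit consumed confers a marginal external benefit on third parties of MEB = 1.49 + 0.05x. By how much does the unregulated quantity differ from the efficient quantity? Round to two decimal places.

Market equilibrium (private): 29.73 + 1.10x = 118.11 - 1.95x → x_m = 28.9770.
Social marginal benefit = demand + MEB = 119.60 - 1.90x.
Set SMB = MC: 119.60 - 1.90x = 29.73 + 1.10x → x* = 29.9567.
Gap = |28.9770 − 29.9567| = 0.9797.

0.98 units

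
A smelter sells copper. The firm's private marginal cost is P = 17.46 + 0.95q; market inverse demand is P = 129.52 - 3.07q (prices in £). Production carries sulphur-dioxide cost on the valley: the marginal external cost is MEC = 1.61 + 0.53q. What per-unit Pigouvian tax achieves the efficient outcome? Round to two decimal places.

Social marginal cost = private MC + MEC = 19.07 + 1.48q.
Set SMC = demand: 19.07 + 1.48q = 129.52 - 3.07q → q* = 24.2747.
The Pigouvian tax equals MEC at q*: 1.61 + 0.53×24.2747 = 14.4756.

tax = £14.48 per unit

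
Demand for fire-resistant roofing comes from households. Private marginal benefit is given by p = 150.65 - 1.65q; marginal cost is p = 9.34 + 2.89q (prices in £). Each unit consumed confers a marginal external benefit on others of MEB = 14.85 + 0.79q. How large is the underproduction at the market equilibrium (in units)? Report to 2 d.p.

Market equilibrium (private): 9.34 + 2.89q = 150.65 - 1.65q → q_m = 31.1256.
Social marginal benefit = demand + MEB = 165.50 - 0.86q.
Set SMB = MC: 165.50 - 0.86q = 9.34 + 2.89q → q* = 41.6427.
Gap = |31.1256 − 41.6427| = 10.5171.

10.52 units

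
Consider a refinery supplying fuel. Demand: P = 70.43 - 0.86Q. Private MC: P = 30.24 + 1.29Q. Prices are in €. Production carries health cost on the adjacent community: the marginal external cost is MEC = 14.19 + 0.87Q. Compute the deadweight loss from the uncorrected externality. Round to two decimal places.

Market equilibrium (private): 30.24 + 1.29Q = 70.43 - 0.86Q → Q_m = 18.6930.
Social marginal cost = private MC + MEC = 44.43 + 2.16Q.
Set SMC = demand: 44.43 + 2.16Q = 70.43 - 0.86Q → Q* = 8.6093.
The welfare-loss triangle has base |Q_m − Q*| and height MEC(Q_m) (the vertical gap between SMC and demand is zero at Q* and MEC at Q_m).
DWL = ½ × 10.0837 × 30.4529 = 153.5390.

DWL = €153.54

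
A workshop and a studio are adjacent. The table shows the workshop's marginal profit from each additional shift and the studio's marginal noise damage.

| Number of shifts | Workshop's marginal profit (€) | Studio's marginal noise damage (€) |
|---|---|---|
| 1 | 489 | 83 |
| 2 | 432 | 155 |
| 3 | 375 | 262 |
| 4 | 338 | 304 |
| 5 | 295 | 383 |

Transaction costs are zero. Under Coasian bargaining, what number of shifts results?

Bargaining reaches the level where marginal profit last exceeds marginal noise damage.
That holds through level 4 (338 ≥ 304) but not at 5 (295 < 383).

4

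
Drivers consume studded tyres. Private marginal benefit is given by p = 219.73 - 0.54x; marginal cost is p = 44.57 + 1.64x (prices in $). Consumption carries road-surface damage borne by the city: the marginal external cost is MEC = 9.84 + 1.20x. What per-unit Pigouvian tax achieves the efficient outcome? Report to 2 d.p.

Social marginal benefit = demand − MEC = 209.89 - 1.74x.
Set SMB = MC: 209.89 - 1.74x = 44.57 + 1.64x → x* = 48.9112.
The Pigouvian tax equals MEC at x*: 9.84 + 1.20×48.9112 = 68.5334.

tax = $68.53 per unit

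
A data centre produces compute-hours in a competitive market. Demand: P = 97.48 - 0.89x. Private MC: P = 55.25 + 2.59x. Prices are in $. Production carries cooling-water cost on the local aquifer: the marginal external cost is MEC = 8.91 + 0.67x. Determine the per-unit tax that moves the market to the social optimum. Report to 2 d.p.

Social marginal cost = private MC + MEC = 64.16 + 3.26x.
Set SMC = demand: 64.16 + 3.26x = 97.48 - 0.89x → x* = 8.0289.
The Pigouvian tax equals MEC at x*: 8.91 + 0.67×8.0289 = 14.2894.

tax = $14.29 per unit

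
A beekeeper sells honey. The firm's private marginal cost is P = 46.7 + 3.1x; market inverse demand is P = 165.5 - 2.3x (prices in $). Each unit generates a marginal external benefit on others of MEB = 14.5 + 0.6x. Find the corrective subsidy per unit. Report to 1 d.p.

subsidy = $31.2 per unit

Social marginal cost = private MC − MEB = 32.2 + 2.5x.
Set SMC = demand: 32.2 + 2.5x = 165.5 - 2.3x → x* = 27.7708.
The Pigouvian subsidy equals MEB at x*: 14.5 + 0.6×27.7708 = 31.1625.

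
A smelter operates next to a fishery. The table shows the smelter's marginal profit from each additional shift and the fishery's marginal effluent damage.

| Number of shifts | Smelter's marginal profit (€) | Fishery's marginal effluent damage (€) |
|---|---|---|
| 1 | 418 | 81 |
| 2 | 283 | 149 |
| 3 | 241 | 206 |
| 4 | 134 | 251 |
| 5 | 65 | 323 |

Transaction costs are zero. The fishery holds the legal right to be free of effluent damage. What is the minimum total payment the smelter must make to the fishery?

€436

Efficient level: marginal profit ≥ marginal effluent damage through level 3, so k* = 3.
With the fishery holding the right, the smelter must at least compensate total damage at k*: 81 + 149 + 206 = 436.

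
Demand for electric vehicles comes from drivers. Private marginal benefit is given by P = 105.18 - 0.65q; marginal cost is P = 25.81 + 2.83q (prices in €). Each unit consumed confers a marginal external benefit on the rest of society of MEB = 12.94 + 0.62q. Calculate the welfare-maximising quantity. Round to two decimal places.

q* = 32.28

Social marginal benefit = demand + MEB = 118.12 - 0.03q.
Set SMB = MC: 118.12 - 0.03q = 25.81 + 2.83q → q* = 32.2762.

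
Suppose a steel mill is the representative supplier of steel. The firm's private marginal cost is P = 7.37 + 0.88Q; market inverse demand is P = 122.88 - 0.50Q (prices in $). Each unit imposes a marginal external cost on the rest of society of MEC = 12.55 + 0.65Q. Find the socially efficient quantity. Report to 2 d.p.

Q* = 50.72

Social marginal cost = private MC + MEC = 19.92 + 1.53Q.
Set SMC = demand: 19.92 + 1.53Q = 122.88 - 0.50Q → Q* = 50.7192.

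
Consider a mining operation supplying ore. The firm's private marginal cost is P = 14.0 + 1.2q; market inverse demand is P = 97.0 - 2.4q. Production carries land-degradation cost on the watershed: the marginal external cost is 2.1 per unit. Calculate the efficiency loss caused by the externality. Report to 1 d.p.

DWL = 0.6

Market equilibrium (private): 14.0 + 1.2q = 97.0 - 2.4q → q_m = 23.0556.
Social marginal cost = private MC + MEC = 16.1 + 1.2q.
Set SMC = demand: 16.1 + 1.2q = 97.0 - 2.4q → q* = 22.4722.
Between q* and q_m the wedge SMC − demand runs linearly from 0 to MEC(q_m), so the loss is a triangle.
DWL = ½ × 0.5834 × 2.1000 = 0.6126.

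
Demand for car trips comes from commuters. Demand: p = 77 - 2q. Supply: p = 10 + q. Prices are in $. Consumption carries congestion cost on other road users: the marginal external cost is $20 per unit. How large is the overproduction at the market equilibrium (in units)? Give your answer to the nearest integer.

Market equilibrium (private): 10 + q = 77 - 2q → q_m = 22.3333.
Social marginal benefit = demand − MEC = 57 - 2q.
Set SMB = MC: 57 - 2q = 10 + q → q* = 15.6667.
Gap = |22.3333 − 15.6667| = 6.6666.

7 units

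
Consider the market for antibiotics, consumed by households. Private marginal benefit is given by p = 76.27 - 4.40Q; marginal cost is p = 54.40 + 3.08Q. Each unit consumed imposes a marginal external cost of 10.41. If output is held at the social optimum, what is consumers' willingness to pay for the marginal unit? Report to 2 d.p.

Social marginal benefit = demand − MEC = 65.86 - 4.40Q.
Set SMB = MC: 65.86 - 4.40Q = 54.40 + 3.08Q → Q* = 1.5321.
Consumer price on the demand curve at Q*: 76.27 − 4.40×1.5321 = 69.5288.

P = 69.53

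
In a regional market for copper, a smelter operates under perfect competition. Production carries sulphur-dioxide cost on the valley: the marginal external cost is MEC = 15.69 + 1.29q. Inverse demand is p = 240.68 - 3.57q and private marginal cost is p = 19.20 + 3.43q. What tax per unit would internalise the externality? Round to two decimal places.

tax = 47.71 per unit

Social marginal cost = private MC + MEC = 34.89 + 4.72q.
Set SMC = demand: 34.89 + 4.72q = 240.68 - 3.57q → q* = 24.8239.
The Pigouvian tax equals MEC at q*: 15.69 + 1.29×24.8239 = 47.7128.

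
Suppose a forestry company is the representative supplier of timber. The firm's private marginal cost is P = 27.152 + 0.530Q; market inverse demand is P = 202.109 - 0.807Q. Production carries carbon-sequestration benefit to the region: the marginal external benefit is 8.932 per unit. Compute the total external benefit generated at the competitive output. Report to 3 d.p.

1168.823

Market equilibrium (private): 27.152 + 0.530Q = 202.109 - 0.807Q → Q_m = 130.8579.
Total external benefit = MEB × Q_m = 8.932 × 130.8579 = 1168.8228.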